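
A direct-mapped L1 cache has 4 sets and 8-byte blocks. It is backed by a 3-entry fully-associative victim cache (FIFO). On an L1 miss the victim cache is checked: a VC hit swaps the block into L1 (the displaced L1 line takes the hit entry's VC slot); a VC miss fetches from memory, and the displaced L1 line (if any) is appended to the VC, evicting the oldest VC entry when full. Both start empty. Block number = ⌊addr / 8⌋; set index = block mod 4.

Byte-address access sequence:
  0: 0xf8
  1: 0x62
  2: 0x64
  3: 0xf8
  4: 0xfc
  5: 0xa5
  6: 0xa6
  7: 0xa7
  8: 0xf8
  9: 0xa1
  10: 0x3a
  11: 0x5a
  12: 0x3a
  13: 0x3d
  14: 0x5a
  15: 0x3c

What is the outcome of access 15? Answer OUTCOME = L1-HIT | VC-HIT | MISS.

OUTCOME = VC-HIT

  [0] addr=0xf8 blk=31 s=3: MISS | VC []
  [1] addr=0x62 blk=12 s=0: MISS | VC []
  [2] addr=0x64 blk=12 s=0: L1-HIT | VC []
  [3] addr=0xf8 blk=31 s=3: L1-HIT | VC []
  [4] addr=0xfc blk=31 s=3: L1-HIT | VC []
  [5] addr=0xa5 blk=20 s=0: MISS | VC [12]
  [6] addr=0xa6 blk=20 s=0: L1-HIT | VC [12]
  [7] addr=0xa7 blk=20 s=0: L1-HIT | VC [12]
  [8] addr=0xf8 blk=31 s=3: L1-HIT | VC [12]
  [9] addr=0xa1 blk=20 s=0: L1-HIT | VC [12]
  [10] addr=0x3a blk=7 s=3: MISS | VC [12, 31]
  [11] addr=0x5a blk=11 s=3: MISS | VC [12, 31, 7]
  [12] addr=0x3a blk=7 s=3: VC-HIT | VC [12, 31, 11]
  [13] addr=0x3d blk=7 s=3: L1-HIT | VC [12, 31, 11]
  [14] addr=0x5a blk=11 s=3: VC-HIT | VC [12, 31, 7]
  [15] addr=0x3c blk=7 s=3: VC-HIT | VC [12, 31, 11]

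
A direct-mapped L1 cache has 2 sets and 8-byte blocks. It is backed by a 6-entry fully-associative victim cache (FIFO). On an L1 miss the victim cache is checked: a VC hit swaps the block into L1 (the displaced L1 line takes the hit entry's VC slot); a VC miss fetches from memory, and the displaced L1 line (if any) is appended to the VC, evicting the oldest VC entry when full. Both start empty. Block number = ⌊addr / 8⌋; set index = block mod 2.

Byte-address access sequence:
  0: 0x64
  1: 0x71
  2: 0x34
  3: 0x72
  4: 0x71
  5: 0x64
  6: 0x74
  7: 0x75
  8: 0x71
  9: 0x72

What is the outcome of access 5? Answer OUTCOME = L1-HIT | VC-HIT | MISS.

  [0] addr=0x64 blk=12 s=0: MISS | VC []
  [1] addr=0x71 blk=14 s=0: MISS | VC [12]
  [2] addr=0x34 blk=6 s=0: MISS | VC [12, 14]
  [3] addr=0x72 blk=14 s=0: VC-HIT | VC [12, 6]
  [4] addr=0x71 blk=14 s=0: L1-HIT | VC [12, 6]
  [5] addr=0x64 blk=12 s=0: VC-HIT | VC [14, 6]
  [6] addr=0x74 blk=14 s=0: VC-HIT | VC [12, 6]
  [7] addr=0x75 blk=14 s=0: L1-HIT | VC [12, 6]
  [8] addr=0x71 blk=14 s=0: L1-HIT | VC [12, 6]
  [9] addr=0x72 blk=14 s=0: L1-HIT | VC [12, 6]

OUTCOME = VC-HIT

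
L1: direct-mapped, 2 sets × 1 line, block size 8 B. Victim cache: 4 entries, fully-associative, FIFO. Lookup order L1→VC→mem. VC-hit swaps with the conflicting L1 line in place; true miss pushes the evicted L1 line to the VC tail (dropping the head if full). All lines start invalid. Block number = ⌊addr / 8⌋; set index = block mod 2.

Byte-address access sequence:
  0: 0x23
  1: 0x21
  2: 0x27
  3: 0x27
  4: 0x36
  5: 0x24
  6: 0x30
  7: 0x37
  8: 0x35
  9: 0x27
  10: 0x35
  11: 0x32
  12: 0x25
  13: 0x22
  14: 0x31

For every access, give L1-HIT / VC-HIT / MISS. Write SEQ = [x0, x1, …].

  [0] addr=0x23 blk=4 s=0: MISS | VC []
  [1] addr=0x21 blk=4 s=0: L1-HIT | VC []
  [2] addr=0x27 blk=4 s=0: L1-HIT | VC []
  [3] addr=0x27 blk=4 s=0: L1-HIT | VC []
  [4] addr=0x36 blk=6 s=0: MISS | VC [4]
  [5] addr=0x24 blk=4 s=0: VC-HIT | VC [6]
  [6] addr=0x30 blk=6 s=0: VC-HIT | VC [4]
  [7] addr=0x37 blk=6 s=0: L1-HIT | VC [4]
  [8] addr=0x35 blk=6 s=0: L1-HIT | VC [4]
  [9] addr=0x27 blk=4 s=0: VC-HIT | VC [6]
  [10] addr=0x35 blk=6 s=0: VC-HIT | VC [4]
  [11] addr=0x32 blk=6 s=0: L1-HIT | VC [4]
  [12] addr=0x25 blk=4 s=0: VC-HIT | VC [6]
  [13] addr=0x22 blk=4 s=0: L1-HIT | VC [6]
  [14] addr=0x31 blk=6 s=0: VC-HIT | VC [4]

SEQ = [MISS, L1-HIT, L1-HIT, L1-HIT, MISS, VC-HIT, VC-HIT, L1-HIT, L1-HIT, VC-HIT, VC-HIT, L1-HIT, VC-HIT, L1-HIT, VC-HIT]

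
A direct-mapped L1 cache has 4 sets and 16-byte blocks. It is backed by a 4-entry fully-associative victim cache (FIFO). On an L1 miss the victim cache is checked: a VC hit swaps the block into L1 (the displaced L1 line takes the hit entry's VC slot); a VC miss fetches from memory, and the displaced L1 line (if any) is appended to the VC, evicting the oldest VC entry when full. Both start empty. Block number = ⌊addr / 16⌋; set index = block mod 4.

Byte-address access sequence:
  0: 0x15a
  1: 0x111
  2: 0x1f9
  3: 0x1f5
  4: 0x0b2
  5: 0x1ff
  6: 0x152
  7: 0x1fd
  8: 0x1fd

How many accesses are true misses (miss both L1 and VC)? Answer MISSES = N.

MISSES = 4

#0 0x15a→b21/s1 MISS; vc=[]
#1 0x111→b17/s1 MISS; vc=[21]
#2 0x1f9→b31/s3 MISS; vc=[21]
#3 0x1f5→b31/s3 L1-HIT; vc=[21]
#4 0xb2→b11/s3 MISS; vc=[21,31]
#5 0x1ff→b31/s3 VC-HIT; vc=[21,11]
#6 0x152→b21/s1 VC-HIT; vc=[17,11]
#7 0x1fd→b31/s3 L1-HIT; vc=[17,11]
#8 0x1fd→b31/s3 L1-HIT; vc=[17,11]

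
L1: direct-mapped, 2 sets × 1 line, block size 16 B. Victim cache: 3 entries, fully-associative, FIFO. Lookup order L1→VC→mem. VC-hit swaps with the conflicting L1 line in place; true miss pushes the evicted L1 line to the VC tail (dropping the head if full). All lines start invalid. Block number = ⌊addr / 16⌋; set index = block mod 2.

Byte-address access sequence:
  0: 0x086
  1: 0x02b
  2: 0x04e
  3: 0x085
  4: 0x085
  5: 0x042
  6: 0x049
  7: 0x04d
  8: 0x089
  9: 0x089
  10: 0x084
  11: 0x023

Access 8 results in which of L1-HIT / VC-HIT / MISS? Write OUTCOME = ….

#0 0x86→b8/s0 MISS; vc=[]
#1 0x2b→b2/s0 MISS; vc=[8]
#2 0x4e→b4/s0 MISS; vc=[8,2]
#3 0x85→b8/s0 VC-HIT; vc=[4,2]
#4 0x85→b8/s0 L1-HIT; vc=[4,2]
#5 0x42→b4/s0 VC-HIT; vc=[8,2]
#6 0x49→b4/s0 L1-HIT; vc=[8,2]
#7 0x4d→b4/s0 L1-HIT; vc=[8,2]
#8 0x89→b8/s0 VC-HIT; vc=[4,2]
#9 0x89→b8/s0 L1-HIT; vc=[4,2]
#10 0x84→b8/s0 L1-HIT; vc=[4,2]
#11 0x23→b2/s0 VC-HIT; vc=[4,8]

OUTCOME = VC-HIT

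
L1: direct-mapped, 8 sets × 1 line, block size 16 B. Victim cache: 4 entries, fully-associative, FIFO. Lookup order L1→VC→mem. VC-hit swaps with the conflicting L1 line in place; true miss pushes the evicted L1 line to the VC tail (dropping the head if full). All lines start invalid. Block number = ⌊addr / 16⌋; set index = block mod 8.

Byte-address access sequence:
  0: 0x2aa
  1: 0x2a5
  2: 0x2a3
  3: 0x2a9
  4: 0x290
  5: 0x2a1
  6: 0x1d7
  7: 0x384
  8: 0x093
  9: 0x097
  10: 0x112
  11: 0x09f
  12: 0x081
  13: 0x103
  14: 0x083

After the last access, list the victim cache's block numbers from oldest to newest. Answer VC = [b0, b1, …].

  [0] addr=0x2aa blk=42 s=2: MISS | VC []
  [1] addr=0x2a5 blk=42 s=2: L1-HIT | VC []
  [2] addr=0x2a3 blk=42 s=2: L1-HIT | VC []
  [3] addr=0x2a9 blk=42 s=2: L1-HIT | VC []
  [4] addr=0x290 blk=41 s=1: MISS | VC []
  [5] addr=0x2a1 blk=42 s=2: L1-HIT | VC []
  [6] addr=0x1d7 blk=29 s=5: MISS | VC []
  [7] addr=0x384 blk=56 s=0: MISS | VC []
  [8] addr=0x93 blk=9 s=1: MISS | VC [41]
  [9] addr=0x97 blk=9 s=1: L1-HIT | VC [41]
  [10] addr=0x112 blk=17 s=1: MISS | VC [41, 9]
  [11] addr=0x9f blk=9 s=1: VC-HIT | VC [41, 17]
  [12] addr=0x81 blk=8 s=0: MISS | VC [41, 17, 56]
  [13] addr=0x103 blk=16 s=0: MISS | VC [41, 17, 56, 8]
  [14] addr=0x83 blk=8 s=0: VC-HIT | VC [41, 17, 56, 16]

VC = [41, 17, 56, 16]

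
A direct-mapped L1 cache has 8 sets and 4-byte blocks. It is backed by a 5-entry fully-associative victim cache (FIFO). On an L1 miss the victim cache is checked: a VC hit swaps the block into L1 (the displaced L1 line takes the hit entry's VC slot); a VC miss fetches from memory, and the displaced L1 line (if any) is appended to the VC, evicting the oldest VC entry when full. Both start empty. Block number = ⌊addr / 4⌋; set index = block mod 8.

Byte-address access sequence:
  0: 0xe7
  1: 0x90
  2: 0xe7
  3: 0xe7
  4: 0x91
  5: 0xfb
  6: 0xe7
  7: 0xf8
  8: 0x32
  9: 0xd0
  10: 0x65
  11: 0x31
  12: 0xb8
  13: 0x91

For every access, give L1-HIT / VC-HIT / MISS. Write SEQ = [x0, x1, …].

  [0] addr=0xe7 blk=57 s=1: MISS | VC []
  [1] addr=0x90 blk=36 s=4: MISS | VC []
  [2] addr=0xe7 blk=57 s=1: L1-HIT | VC []
  [3] addr=0xe7 blk=57 s=1: L1-HIT | VC []
  [4] addr=0x91 blk=36 s=4: L1-HIT | VC []
  [5] addr=0xfb blk=62 s=6: MISS | VC []
  [6] addr=0xe7 blk=57 s=1: L1-HIT | VC []
  [7] addr=0xf8 blk=62 s=6: L1-HIT | VC []
  [8] addr=0x32 blk=12 s=4: MISS | VC [36]
  [9] addr=0xd0 blk=52 s=4: MISS | VC [36, 12]
  [10] addr=0x65 blk=25 s=1: MISS | VC [36, 12, 57]
  [11] addr=0x31 blk=12 s=4: VC-HIT | VC [36, 52, 57]
  [12] addr=0xb8 blk=46 s=6: MISS | VC [36, 52, 57, 62]
  [13] addr=0x91 blk=36 s=4: VC-HIT | VC [12, 52, 57, 62]

SEQ = [MISS, MISS, L1-HIT, L1-HIT, L1-HIT, MISS, L1-HIT, L1-HIT, MISS, MISS, MISS, VC-HIT, MISS, VC-HIT]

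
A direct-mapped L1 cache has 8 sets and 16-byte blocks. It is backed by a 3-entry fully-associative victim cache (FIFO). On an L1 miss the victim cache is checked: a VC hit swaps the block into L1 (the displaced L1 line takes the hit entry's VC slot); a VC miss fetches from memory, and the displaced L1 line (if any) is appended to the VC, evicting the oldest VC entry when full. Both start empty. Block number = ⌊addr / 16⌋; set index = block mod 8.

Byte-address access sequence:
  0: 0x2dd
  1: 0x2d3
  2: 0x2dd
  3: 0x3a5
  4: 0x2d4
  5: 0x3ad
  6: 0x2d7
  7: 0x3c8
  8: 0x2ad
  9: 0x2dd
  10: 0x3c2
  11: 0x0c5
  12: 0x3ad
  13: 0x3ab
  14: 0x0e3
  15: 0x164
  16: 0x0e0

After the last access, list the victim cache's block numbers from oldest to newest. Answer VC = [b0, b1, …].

#0 0x2dd→b45/s5 MISS; vc=[]
#1 0x2d3→b45/s5 L1-HIT; vc=[]
#2 0x2dd→b45/s5 L1-HIT; vc=[]
#3 0x3a5→b58/s2 MISS; vc=[]
#4 0x2d4→b45/s5 L1-HIT; vc=[]
#5 0x3ad→b58/s2 L1-HIT; vc=[]
#6 0x2d7→b45/s5 L1-HIT; vc=[]
#7 0x3c8→b60/s4 MISS; vc=[]
#8 0x2ad→b42/s2 MISS; vc=[58]
#9 0x2dd→b45/s5 L1-HIT; vc=[58]
#10 0x3c2→b60/s4 L1-HIT; vc=[58]
#11 0xc5→b12/s4 MISS; vc=[58,60]
#12 0x3ad→b58/s2 VC-HIT; vc=[42,60]
#13 0x3ab→b58/s2 L1-HIT; vc=[42,60]
#14 0xe3→b14/s6 MISS; vc=[42,60]
#15 0x164→b22/s6 MISS; vc=[42,60,14]
#16 0xe0→b14/s6 VC-HIT; vc=[42,60,22]

VC = [42, 60, 22]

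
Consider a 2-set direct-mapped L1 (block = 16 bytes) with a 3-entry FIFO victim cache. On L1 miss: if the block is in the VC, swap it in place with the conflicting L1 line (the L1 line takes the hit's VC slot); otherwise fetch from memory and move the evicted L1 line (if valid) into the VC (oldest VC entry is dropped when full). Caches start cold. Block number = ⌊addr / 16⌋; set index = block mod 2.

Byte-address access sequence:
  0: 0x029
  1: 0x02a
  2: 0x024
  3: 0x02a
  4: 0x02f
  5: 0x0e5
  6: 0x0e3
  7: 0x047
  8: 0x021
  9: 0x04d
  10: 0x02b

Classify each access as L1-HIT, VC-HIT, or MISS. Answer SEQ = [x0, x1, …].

SEQ = [MISS, L1-HIT, L1-HIT, L1-HIT, L1-HIT, MISS, L1-HIT, MISS, VC-HIT, VC-HIT, VC-HIT]

  [0] addr=0x29 blk=2 s=0: MISS | VC []
  [1] addr=0x2a blk=2 s=0: L1-HIT | VC []
  [2] addr=0x24 blk=2 s=0: L1-HIT | VC []
  [3] addr=0x2a blk=2 s=0: L1-HIT | VC []
  [4] addr=0x2f blk=2 s=0: L1-HIT | VC []
  [5] addr=0xe5 blk=14 s=0: MISS | VC [2]
  [6] addr=0xe3 blk=14 s=0: L1-HIT | VC [2]
  [7] addr=0x47 blk=4 s=0: MISS | VC [2, 14]
  [8] addr=0x21 blk=2 s=0: VC-HIT | VC [4, 14]
  [9] addr=0x4d blk=4 s=0: VC-HIT | VC [2, 14]
  [10] addr=0x2b blk=2 s=0: VC-HIT | VC [4, 14]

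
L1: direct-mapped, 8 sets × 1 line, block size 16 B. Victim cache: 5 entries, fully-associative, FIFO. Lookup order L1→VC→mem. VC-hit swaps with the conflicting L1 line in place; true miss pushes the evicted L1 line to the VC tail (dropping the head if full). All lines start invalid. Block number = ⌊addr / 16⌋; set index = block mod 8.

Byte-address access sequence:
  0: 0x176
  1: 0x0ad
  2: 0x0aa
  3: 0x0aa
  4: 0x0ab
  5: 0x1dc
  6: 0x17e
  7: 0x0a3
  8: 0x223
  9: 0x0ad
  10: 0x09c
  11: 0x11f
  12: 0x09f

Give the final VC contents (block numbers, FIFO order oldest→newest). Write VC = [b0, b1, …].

  [0] addr=0x176 blk=23 s=7: MISS | VC []
  [1] addr=0xad blk=10 s=2: MISS | VC []
  [2] addr=0xaa blk=10 s=2: L1-HIT | VC []
  [3] addr=0xaa blk=10 s=2: L1-HIT | VC []
  [4] addr=0xab blk=10 s=2: L1-HIT | VC []
  [5] addr=0x1dc blk=29 s=5: MISS | VC []
  [6] addr=0x17e blk=23 s=7: L1-HIT | VC []
  [7] addr=0xa3 blk=10 s=2: L1-HIT | VC []
  [8] addr=0x223 blk=34 s=2: MISS | VC [10]
  [9] addr=0xad blk=10 s=2: VC-HIT | VC [34]
  [10] addr=0x9c blk=9 s=1: MISS | VC [34]
  [11] addr=0x11f blk=17 s=1: MISS | VC [34, 9]
  [12] addr=0x9f blk=9 s=1: VC-HIT | VC [34, 17]

VC = [34, 17]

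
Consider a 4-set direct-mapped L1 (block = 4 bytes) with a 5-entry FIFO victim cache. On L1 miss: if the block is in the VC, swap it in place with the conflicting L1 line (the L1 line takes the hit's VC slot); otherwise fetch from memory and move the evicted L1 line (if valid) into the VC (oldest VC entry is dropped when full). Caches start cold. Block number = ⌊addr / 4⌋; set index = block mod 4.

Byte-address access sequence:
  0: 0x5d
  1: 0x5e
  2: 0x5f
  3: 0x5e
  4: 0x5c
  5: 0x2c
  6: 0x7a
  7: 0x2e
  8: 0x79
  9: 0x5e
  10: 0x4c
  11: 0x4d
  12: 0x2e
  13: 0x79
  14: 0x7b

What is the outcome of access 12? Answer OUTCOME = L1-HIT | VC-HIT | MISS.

OUTCOME = VC-HIT

  [0] addr=0x5d blk=23 s=3: MISS | VC []
  [1] addr=0x5e blk=23 s=3: L1-HIT | VC []
  [2] addr=0x5f blk=23 s=3: L1-HIT | VC []
  [3] addr=0x5e blk=23 s=3: L1-HIT | VC []
  [4] addr=0x5c blk=23 s=3: L1-HIT | VC []
  [5] addr=0x2c blk=11 s=3: MISS | VC [23]
  [6] addr=0x7a blk=30 s=2: MISS | VC [23]
  [7] addr=0x2e blk=11 s=3: L1-HIT | VC [23]
  [8] addr=0x79 blk=30 s=2: L1-HIT | VC [23]
  [9] addr=0x5e blk=23 s=3: VC-HIT | VC [11]
  [10] addr=0x4c blk=19 s=3: MISS | VC [11, 23]
  [11] addr=0x4d blk=19 s=3: L1-HIT | VC [11, 23]
  [12] addr=0x2e blk=11 s=3: VC-HIT | VC [19, 23]
  [13] addr=0x79 blk=30 s=2: L1-HIT | VC [19, 23]
  [14] addr=0x7b blk=30 s=2: L1-HIT | VC [19, 23]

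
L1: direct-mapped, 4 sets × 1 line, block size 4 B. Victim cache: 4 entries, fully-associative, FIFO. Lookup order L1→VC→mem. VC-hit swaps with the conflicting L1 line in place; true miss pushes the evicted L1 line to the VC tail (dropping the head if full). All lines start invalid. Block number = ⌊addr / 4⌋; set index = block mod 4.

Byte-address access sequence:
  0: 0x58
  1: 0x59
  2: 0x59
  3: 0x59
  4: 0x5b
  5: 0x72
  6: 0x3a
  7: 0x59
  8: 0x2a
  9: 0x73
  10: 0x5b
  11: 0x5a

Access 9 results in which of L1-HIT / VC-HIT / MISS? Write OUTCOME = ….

#0 0x58→b22/s2 MISS; vc=[]
#1 0x59→b22/s2 L1-HIT; vc=[]
#2 0x59→b22/s2 L1-HIT; vc=[]
#3 0x59→b22/s2 L1-HIT; vc=[]
#4 0x5b→b22/s2 L1-HIT; vc=[]
#5 0x72→b28/s0 MISS; vc=[]
#6 0x3a→b14/s2 MISS; vc=[22]
#7 0x59→b22/s2 VC-HIT; vc=[14]
#8 0x2a→b10/s2 MISS; vc=[14,22]
#9 0x73→b28/s0 L1-HIT; vc=[14,22]
#10 0x5b→b22/s2 VC-HIT; vc=[14,10]
#11 0x5a→b22/s2 L1-HIT; vc=[14,10]

OUTCOME = L1-HIT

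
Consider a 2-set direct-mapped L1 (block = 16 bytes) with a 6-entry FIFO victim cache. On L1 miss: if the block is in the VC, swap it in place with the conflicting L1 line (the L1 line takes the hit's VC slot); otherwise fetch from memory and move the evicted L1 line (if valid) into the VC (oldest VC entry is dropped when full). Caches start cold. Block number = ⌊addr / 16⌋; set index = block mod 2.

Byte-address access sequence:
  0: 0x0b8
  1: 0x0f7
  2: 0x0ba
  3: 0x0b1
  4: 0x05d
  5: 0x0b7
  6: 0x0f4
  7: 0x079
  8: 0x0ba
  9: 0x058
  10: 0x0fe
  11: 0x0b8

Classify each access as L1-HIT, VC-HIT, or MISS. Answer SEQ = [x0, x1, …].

#0 0xb8→b11/s1 MISS; vc=[]
#1 0xf7→b15/s1 MISS; vc=[11]
#2 0xba→b11/s1 VC-HIT; vc=[15]
#3 0xb1→b11/s1 L1-HIT; vc=[15]
#4 0x5d→b5/s1 MISS; vc=[15,11]
#5 0xb7→b11/s1 VC-HIT; vc=[15,5]
#6 0xf4→b15/s1 VC-HIT; vc=[11,5]
#7 0x79→b7/s1 MISS; vc=[11,5,15]
#8 0xba→b11/s1 VC-HIT; vc=[7,5,15]
#9 0x58→b5/s1 VC-HIT; vc=[7,11,15]
#10 0xfe→b15/s1 VC-HIT; vc=[7,11,5]
#11 0xb8→b11/s1 VC-HIT; vc=[7,15,5]

SEQ = [MISS, MISS, VC-HIT, L1-HIT, MISS, VC-HIT, VC-HIT, MISS, VC-HIT, VC-HIT, VC-HIT, VC-HIT]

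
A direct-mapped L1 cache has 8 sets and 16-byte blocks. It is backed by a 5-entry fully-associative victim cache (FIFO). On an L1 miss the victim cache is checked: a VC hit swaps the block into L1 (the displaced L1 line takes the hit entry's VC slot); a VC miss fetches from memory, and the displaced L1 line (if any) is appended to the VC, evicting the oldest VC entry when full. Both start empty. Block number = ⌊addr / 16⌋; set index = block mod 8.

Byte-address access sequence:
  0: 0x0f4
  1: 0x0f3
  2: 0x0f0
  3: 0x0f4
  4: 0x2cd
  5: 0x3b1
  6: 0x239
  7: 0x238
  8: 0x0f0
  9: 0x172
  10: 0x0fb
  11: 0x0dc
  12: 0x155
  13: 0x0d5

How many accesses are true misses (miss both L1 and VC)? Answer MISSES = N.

#0 0xf4→b15/s7 MISS; vc=[]
#1 0xf3→b15/s7 L1-HIT; vc=[]
#2 0xf0→b15/s7 L1-HIT; vc=[]
#3 0xf4→b15/s7 L1-HIT; vc=[]
#4 0x2cd→b44/s4 MISS; vc=[]
#5 0x3b1→b59/s3 MISS; vc=[]
#6 0x239→b35/s3 MISS; vc=[59]
#7 0x238→b35/s3 L1-HIT; vc=[59]
#8 0xf0→b15/s7 L1-HIT; vc=[59]
#9 0x172→b23/s7 MISS; vc=[59,15]
#10 0xfb→b15/s7 VC-HIT; vc=[59,23]
#11 0xdc→b13/s5 MISS; vc=[59,23]
#12 0x155→b21/s5 MISS; vc=[59,23,13]
#13 0xd5→b13/s5 VC-HIT; vc=[59,23,21]

MISSES = 7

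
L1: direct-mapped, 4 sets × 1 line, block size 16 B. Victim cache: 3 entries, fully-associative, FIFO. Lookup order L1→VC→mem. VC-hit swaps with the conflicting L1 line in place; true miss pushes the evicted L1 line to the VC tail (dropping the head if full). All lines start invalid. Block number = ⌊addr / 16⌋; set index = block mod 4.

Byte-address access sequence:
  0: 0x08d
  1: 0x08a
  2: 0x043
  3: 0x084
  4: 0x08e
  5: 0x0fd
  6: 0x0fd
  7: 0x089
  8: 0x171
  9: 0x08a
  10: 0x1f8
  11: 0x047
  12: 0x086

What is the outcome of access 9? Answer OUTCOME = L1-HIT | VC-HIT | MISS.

OUTCOME = L1-HIT

  [0] addr=0x8d blk=8 s=0: MISS | VC []
  [1] addr=0x8a blk=8 s=0: L1-HIT | VC []
  [2] addr=0x43 blk=4 s=0: MISS | VC [8]
  [3] addr=0x84 blk=8 s=0: VC-HIT | VC [4]
  [4] addr=0x8e blk=8 s=0: L1-HIT | VC [4]
  [5] addr=0xfd blk=15 s=3: MISS | VC [4]
  [6] addr=0xfd blk=15 s=3: L1-HIT | VC [4]
  [7] addr=0x89 blk=8 s=0: L1-HIT | VC [4]
  [8] addr=0x171 blk=23 s=3: MISS | VC [4, 15]
  [9] addr=0x8a blk=8 s=0: L1-HIT | VC [4, 15]
  [10] addr=0x1f8 blk=31 s=3: MISS | VC [4, 15, 23]
  [11] addr=0x47 blk=4 s=0: VC-HIT | VC [8, 15, 23]
  [12] addr=0x86 blk=8 s=0: VC-HIT | VC [4, 15, 23]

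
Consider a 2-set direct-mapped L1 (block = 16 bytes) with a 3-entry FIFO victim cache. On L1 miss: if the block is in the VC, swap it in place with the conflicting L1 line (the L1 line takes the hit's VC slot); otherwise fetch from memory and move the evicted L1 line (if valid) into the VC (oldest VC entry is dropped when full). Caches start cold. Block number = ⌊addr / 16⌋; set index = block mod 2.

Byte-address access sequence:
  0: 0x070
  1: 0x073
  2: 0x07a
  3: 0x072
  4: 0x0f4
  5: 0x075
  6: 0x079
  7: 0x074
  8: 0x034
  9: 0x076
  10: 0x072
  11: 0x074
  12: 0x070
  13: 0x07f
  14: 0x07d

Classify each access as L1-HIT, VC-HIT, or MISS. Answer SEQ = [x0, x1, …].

  [0] addr=0x70 blk=7 s=1: MISS | VC []
  [1] addr=0x73 blk=7 s=1: L1-HIT | VC []
  [2] addr=0x7a blk=7 s=1: L1-HIT | VC []
  [3] addr=0x72 blk=7 s=1: L1-HIT | VC []
  [4] addr=0xf4 blk=15 s=1: MISS | VC [7]
  [5] addr=0x75 blk=7 s=1: VC-HIT | VC [15]
  [6] addr=0x79 blk=7 s=1: L1-HIT | VC [15]
  [7] addr=0x74 blk=7 s=1: L1-HIT | VC [15]
  [8] addr=0x34 blk=3 s=1: MISS | VC [15, 7]
  [9] addr=0x76 blk=7 s=1: VC-HIT | VC [15, 3]
  [10] addr=0x72 blk=7 s=1: L1-HIT | VC [15, 3]
  [11] addr=0x74 blk=7 s=1: L1-HIT | VC [15, 3]
  [12] addr=0x70 blk=7 s=1: L1-HIT | VC [15, 3]
  [13] addr=0x7f blk=7 s=1: L1-HIT | VC [15, 3]
  [14] addr=0x7d blk=7 s=1: L1-HIT | VC [15, 3]

SEQ = [MISS, L1-HIT, L1-HIT, L1-HIT, MISS, VC-HIT, L1-HIT, L1-HIT, MISS, VC-HIT, L1-HIT, L1-HIT, L1-HIT, L1-HIT, L1-HIT]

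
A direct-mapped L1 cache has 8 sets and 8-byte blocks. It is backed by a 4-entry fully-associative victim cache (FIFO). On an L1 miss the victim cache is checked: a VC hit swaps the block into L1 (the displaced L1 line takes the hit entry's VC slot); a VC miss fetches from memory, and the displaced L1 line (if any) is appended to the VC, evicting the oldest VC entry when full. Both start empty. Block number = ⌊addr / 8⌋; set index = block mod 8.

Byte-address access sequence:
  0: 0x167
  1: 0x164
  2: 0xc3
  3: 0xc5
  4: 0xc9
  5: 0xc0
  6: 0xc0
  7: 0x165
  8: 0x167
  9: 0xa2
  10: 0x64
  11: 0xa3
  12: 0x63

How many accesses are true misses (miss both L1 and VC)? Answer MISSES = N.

0: 0x167 (blk 44, set 4) → MISS  vc=[]
1: 0x164 (blk 44, set 4) → L1-HIT  vc=[]
2: 0xc3 (blk 24, set 0) → MISS  vc=[]
3: 0xc5 (blk 24, set 0) → L1-HIT  vc=[]
4: 0xc9 (blk 25, set 1) → MISS  vc=[]
5: 0xc0 (blk 24, set 0) → L1-HIT  vc=[]
6: 0xc0 (blk 24, set 0) → L1-HIT  vc=[]
7: 0x165 (blk 44, set 4) → L1-HIT  vc=[]
8: 0x167 (blk 44, set 4) → L1-HIT  vc=[]
9: 0xa2 (blk 20, set 4) → MISS  vc=[44]
10: 0x64 (blk 12, set 4) → MISS  vc=[44, 20]
11: 0xa3 (blk 20, set 4) → VC-HIT  vc=[44, 12]
12: 0x63 (blk 12, set 4) → VC-HIT  vc=[44, 20]

MISSES = 5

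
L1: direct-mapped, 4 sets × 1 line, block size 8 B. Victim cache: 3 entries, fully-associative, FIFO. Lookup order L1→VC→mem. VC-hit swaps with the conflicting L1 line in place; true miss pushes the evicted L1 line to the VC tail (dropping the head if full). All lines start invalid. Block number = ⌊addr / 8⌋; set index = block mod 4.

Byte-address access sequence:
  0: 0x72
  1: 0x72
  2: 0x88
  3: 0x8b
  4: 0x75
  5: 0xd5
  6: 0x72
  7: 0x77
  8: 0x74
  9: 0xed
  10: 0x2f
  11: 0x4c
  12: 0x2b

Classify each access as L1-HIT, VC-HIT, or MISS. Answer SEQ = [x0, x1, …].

SEQ = [MISS, L1-HIT, MISS, L1-HIT, L1-HIT, MISS, VC-HIT, L1-HIT, L1-HIT, MISS, MISS, MISS, VC-HIT]

#0 0x72→b14/s2 MISS; vc=[]
#1 0x72→b14/s2 L1-HIT; vc=[]
#2 0x88→b17/s1 MISS; vc=[]
#3 0x8b→b17/s1 L1-HIT; vc=[]
#4 0x75→b14/s2 L1-HIT; vc=[]
#5 0xd5→b26/s2 MISS; vc=[14]
#6 0x72→b14/s2 VC-HIT; vc=[26]
#7 0x77→b14/s2 L1-HIT; vc=[26]
#8 0x74→b14/s2 L1-HIT; vc=[26]
#9 0xed→b29/s1 MISS; vc=[26,17]
#10 0x2f→b5/s1 MISS; vc=[26,17,29]
#11 0x4c→b9/s1 MISS; vc=[17,29,5]
#12 0x2b→b5/s1 VC-HIT; vc=[17,29,9]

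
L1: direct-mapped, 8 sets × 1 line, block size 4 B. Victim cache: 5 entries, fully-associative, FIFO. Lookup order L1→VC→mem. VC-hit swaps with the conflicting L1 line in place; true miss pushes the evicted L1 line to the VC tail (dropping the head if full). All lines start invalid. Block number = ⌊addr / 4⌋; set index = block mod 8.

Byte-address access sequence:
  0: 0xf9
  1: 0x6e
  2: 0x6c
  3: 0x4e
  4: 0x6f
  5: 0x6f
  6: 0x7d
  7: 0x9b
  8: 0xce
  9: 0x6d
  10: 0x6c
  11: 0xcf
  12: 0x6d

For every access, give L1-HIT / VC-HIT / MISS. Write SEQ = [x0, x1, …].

#0 0xf9→b62/s6 MISS; vc=[]
#1 0x6e→b27/s3 MISS; vc=[]
#2 0x6c→b27/s3 L1-HIT; vc=[]
#3 0x4e→b19/s3 MISS; vc=[27]
#4 0x6f→b27/s3 VC-HIT; vc=[19]
#5 0x6f→b27/s3 L1-HIT; vc=[19]
#6 0x7d→b31/s7 MISS; vc=[19]
#7 0x9b→b38/s6 MISS; vc=[19,62]
#8 0xce→b51/s3 MISS; vc=[19,62,27]
#9 0x6d→b27/s3 VC-HIT; vc=[19,62,51]
#10 0x6c→b27/s3 L1-HIT; vc=[19,62,51]
#11 0xcf→b51/s3 VC-HIT; vc=[19,62,27]
#12 0x6d→b27/s3 VC-HIT; vc=[19,62,51]

SEQ = [MISS, MISS, L1-HIT, MISS, VC-HIT, L1-HIT, MISS, MISS, MISS, VC-HIT, L1-HIT, VC-HIT, VC-HIT]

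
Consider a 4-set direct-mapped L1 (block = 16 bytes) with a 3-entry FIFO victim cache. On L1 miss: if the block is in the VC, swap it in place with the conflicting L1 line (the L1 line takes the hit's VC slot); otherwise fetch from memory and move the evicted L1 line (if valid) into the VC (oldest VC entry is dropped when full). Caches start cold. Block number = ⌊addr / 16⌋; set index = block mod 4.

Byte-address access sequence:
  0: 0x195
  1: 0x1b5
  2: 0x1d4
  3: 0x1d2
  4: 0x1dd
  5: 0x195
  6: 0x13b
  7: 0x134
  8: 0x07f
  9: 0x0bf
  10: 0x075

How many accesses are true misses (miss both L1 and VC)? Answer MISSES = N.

MISSES = 6

0: 0x195 (blk 25, set 1) → MISS  vc=[]
1: 0x1b5 (blk 27, set 3) → MISS  vc=[]
2: 0x1d4 (blk 29, set 1) → MISS  vc=[25]
3: 0x1d2 (blk 29, set 1) → L1-HIT  vc=[25]
4: 0x1dd (blk 29, set 1) → L1-HIT  vc=[25]
5: 0x195 (blk 25, set 1) → VC-HIT  vc=[29]
6: 0x13b (blk 19, set 3) → MISS  vc=[29, 27]
7: 0x134 (blk 19, set 3) → L1-HIT  vc=[29, 27]
8: 0x7f (blk 7, set 3) → MISS  vc=[29, 27, 19]
9: 0xbf (blk 11, set 3) → MISS  vc=[27, 19, 7]
10: 0x75 (blk 7, set 3) → VC-HIT  vc=[27, 19, 11]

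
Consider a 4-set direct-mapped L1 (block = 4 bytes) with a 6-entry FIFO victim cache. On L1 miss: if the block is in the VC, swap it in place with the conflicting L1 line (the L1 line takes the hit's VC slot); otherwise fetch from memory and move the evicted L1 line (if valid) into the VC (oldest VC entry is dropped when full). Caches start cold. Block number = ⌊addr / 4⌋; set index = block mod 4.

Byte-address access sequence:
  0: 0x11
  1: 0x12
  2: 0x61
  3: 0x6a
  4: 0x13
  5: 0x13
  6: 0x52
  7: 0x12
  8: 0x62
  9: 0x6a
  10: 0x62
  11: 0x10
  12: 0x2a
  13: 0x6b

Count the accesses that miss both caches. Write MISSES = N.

MISSES = 5

0: 0x11 (blk 4, set 0) → MISS  vc=[]
1: 0x12 (blk 4, set 0) → L1-HIT  vc=[]
2: 0x61 (blk 24, set 0) → MISS  vc=[4]
3: 0x6a (blk 26, set 2) → MISS  vc=[4]
4: 0x13 (blk 4, set 0) → VC-HIT  vc=[24]
5: 0x13 (blk 4, set 0) → L1-HIT  vc=[24]
6: 0x52 (blk 20, set 0) → MISS  vc=[24, 4]
7: 0x12 (blk 4, set 0) → VC-HIT  vc=[24, 20]
8: 0x62 (blk 24, set 0) → VC-HIT  vc=[4, 20]
9: 0x6a (blk 26, set 2) → L1-HIT  vc=[4, 20]
10: 0x62 (blk 24, set 0) → L1-HIT  vc=[4, 20]
11: 0x10 (blk 4, set 0) → VC-HIT  vc=[24, 20]
12: 0x2a (blk 10, set 2) → MISS  vc=[24, 20, 26]
13: 0x6b (blk 26, set 2) → VC-HIT  vc=[24, 20, 10]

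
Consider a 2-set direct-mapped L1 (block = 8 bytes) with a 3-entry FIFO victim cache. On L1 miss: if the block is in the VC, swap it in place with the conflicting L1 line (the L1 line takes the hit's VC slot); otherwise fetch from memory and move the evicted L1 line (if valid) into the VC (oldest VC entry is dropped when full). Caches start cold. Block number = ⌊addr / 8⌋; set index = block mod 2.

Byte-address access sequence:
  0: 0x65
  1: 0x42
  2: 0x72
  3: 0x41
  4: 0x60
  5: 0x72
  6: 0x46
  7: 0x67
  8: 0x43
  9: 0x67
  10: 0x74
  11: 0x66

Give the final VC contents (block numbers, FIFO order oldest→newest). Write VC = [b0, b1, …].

VC = [14, 8]

#0 0x65→b12/s0 MISS; vc=[]
#1 0x42→b8/s0 MISS; vc=[12]
#2 0x72→b14/s0 MISS; vc=[12,8]
#3 0x41→b8/s0 VC-HIT; vc=[12,14]
#4 0x60→b12/s0 VC-HIT; vc=[8,14]
#5 0x72→b14/s0 VC-HIT; vc=[8,12]
#6 0x46→b8/s0 VC-HIT; vc=[14,12]
#7 0x67→b12/s0 VC-HIT; vc=[14,8]
#8 0x43→b8/s0 VC-HIT; vc=[14,12]
#9 0x67→b12/s0 VC-HIT; vc=[14,8]
#10 0x74→b14/s0 VC-HIT; vc=[12,8]
#11 0x66→b12/s0 VC-HIT; vc=[14,8]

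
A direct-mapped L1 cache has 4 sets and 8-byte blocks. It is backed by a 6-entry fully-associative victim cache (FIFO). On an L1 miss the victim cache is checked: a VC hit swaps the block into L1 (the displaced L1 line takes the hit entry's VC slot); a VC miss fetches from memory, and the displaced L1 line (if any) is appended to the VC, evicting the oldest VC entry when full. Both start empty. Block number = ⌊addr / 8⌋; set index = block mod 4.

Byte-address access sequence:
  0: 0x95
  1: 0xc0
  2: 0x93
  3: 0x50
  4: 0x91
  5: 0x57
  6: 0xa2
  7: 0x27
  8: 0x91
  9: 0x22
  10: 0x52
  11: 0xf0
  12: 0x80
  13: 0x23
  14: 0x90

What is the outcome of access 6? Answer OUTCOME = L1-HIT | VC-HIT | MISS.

0: 0x95 (blk 18, set 2) → MISS  vc=[]
1: 0xc0 (blk 24, set 0) → MISS  vc=[]
2: 0x93 (blk 18, set 2) → L1-HIT  vc=[]
3: 0x50 (blk 10, set 2) → MISS  vc=[18]
4: 0x91 (blk 18, set 2) → VC-HIT  vc=[10]
5: 0x57 (blk 10, set 2) → VC-HIT  vc=[18]
6: 0xa2 (blk 20, set 0) → MISS  vc=[18, 24]
7: 0x27 (blk 4, set 0) → MISS  vc=[18, 24, 20]
8: 0x91 (blk 18, set 2) → VC-HIT  vc=[10, 24, 20]
9: 0x22 (blk 4, set 0) → L1-HIT  vc=[10, 24, 20]
10: 0x52 (blk 10, set 2) → VC-HIT  vc=[18, 24, 20]
11: 0xf0 (blk 30, set 2) → MISS  vc=[18, 24, 20, 10]
12: 0x80 (blk 16, set 0) → MISS  vc=[18, 24, 20, 10, 4]
13: 0x23 (blk 4, set 0) → VC-HIT  vc=[18, 24, 20, 10, 16]
14: 0x90 (blk 18, set 2) → VC-HIT  vc=[30, 24, 20, 10, 16]

OUTCOME = MISS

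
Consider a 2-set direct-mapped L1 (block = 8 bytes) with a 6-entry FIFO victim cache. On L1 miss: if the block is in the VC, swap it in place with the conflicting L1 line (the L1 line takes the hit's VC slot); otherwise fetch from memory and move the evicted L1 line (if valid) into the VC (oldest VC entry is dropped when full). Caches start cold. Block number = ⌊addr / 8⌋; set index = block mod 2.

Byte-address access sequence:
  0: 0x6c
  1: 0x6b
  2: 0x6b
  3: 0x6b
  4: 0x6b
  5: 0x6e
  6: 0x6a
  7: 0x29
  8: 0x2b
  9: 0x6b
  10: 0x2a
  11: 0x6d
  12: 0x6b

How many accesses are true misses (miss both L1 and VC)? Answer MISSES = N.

MISSES = 2

0: 0x6c (blk 13, set 1) → MISS  vc=[]
1: 0x6b (blk 13, set 1) → L1-HIT  vc=[]
2: 0x6b (blk 13, set 1) → L1-HIT  vc=[]
3: 0x6b (blk 13, set 1) → L1-HIT  vc=[]
4: 0x6b (blk 13, set 1) → L1-HIT  vc=[]
5: 0x6e (blk 13, set 1) → L1-HIT  vc=[]
6: 0x6a (blk 13, set 1) → L1-HIT  vc=[]
7: 0x29 (blk 5, set 1) → MISS  vc=[13]
8: 0x2b (blk 5, set 1) → L1-HIT  vc=[13]
9: 0x6b (blk 13, set 1) → VC-HIT  vc=[5]
10: 0x2a (blk 5, set 1) → VC-HIT  vc=[13]
11: 0x6d (blk 13, set 1) → VC-HIT  vc=[5]
12: 0x6b (blk 13, set 1) → L1-HIT  vc=[5]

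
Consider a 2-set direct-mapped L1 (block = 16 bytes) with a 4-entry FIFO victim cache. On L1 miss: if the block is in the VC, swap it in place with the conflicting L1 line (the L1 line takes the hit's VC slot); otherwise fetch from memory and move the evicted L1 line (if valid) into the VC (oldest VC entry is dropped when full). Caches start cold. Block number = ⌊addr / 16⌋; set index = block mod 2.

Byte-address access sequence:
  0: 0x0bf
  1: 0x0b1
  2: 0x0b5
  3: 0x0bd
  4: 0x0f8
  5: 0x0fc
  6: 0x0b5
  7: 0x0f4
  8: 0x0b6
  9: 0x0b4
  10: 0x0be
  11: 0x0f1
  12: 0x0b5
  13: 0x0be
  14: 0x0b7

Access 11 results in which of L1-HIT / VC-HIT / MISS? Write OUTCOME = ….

OUTCOME = VC-HIT

0: 0xbf (blk 11, set 1) → MISS  vc=[]
1: 0xb1 (blk 11, set 1) → L1-HIT  vc=[]
2: 0xb5 (blk 11, set 1) → L1-HIT  vc=[]
3: 0xbd (blk 11, set 1) → L1-HIT  vc=[]
4: 0xf8 (blk 15, set 1) → MISS  vc=[11]
5: 0xfc (blk 15, set 1) → L1-HIT  vc=[11]
6: 0xb5 (blk 11, set 1) → VC-HIT  vc=[15]
7: 0xf4 (blk 15, set 1) → VC-HIT  vc=[11]
8: 0xb6 (blk 11, set 1) → VC-HIT  vc=[15]
9: 0xb4 (blk 11, set 1) → L1-HIT  vc=[15]
10: 0xbe (blk 11, set 1) → L1-HIT  vc=[15]
11: 0xf1 (blk 15, set 1) → VC-HIT  vc=[11]
12: 0xb5 (blk 11, set 1) → VC-HIT  vc=[15]
13: 0xbe (blk 11, set 1) → L1-HIT  vc=[15]
14: 0xb7 (blk 11, set 1) → L1-HIT  vc=[15]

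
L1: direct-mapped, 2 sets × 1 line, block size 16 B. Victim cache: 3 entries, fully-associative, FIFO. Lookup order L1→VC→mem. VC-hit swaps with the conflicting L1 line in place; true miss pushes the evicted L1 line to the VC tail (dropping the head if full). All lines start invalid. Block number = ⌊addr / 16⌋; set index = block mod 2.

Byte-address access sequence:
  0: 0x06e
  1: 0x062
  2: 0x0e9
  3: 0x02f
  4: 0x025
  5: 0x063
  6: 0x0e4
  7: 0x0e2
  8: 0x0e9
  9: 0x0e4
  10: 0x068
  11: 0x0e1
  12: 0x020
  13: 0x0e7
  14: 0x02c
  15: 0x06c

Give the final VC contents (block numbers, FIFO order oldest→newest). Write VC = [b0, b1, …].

#0 0x6e→b6/s0 MISS; vc=[]
#1 0x62→b6/s0 L1-HIT; vc=[]
#2 0xe9→b14/s0 MISS; vc=[6]
#3 0x2f→b2/s0 MISS; vc=[6,14]
#4 0x25→b2/s0 L1-HIT; vc=[6,14]
#5 0x63→b6/s0 VC-HIT; vc=[2,14]
#6 0xe4→b14/s0 VC-HIT; vc=[2,6]
#7 0xe2→b14/s0 L1-HIT; vc=[2,6]
#8 0xe9→b14/s0 L1-HIT; vc=[2,6]
#9 0xe4→b14/s0 L1-HIT; vc=[2,6]
#10 0x68→b6/s0 VC-HIT; vc=[2,14]
#11 0xe1→b14/s0 VC-HIT; vc=[2,6]
#12 0x20→b2/s0 VC-HIT; vc=[14,6]
#13 0xe7→b14/s0 VC-HIT; vc=[2,6]
#14 0x2c→b2/s0 VC-HIT; vc=[14,6]
#15 0x6c→b6/s0 VC-HIT; vc=[14,2]

VC = [14, 2]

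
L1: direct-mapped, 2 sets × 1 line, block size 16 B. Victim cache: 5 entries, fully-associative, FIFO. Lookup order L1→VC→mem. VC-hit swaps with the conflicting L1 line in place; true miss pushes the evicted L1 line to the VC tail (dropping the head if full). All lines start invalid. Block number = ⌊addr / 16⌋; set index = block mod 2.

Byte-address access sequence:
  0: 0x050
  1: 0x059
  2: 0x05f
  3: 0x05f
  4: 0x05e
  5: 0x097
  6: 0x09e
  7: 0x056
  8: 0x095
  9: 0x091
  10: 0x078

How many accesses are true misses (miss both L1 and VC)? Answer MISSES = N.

#0 0x50→b5/s1 MISS; vc=[]
#1 0x59→b5/s1 L1-HIT; vc=[]
#2 0x5f→b5/s1 L1-HIT; vc=[]
#3 0x5f→b5/s1 L1-HIT; vc=[]
#4 0x5e→b5/s1 L1-HIT; vc=[]
#5 0x97→b9/s1 MISS; vc=[5]
#6 0x9e→b9/s1 L1-HIT; vc=[5]
#7 0x56→b5/s1 VC-HIT; vc=[9]
#8 0x95→b9/s1 VC-HIT; vc=[5]
#9 0x91→b9/s1 L1-HIT; vc=[5]
#10 0x78→b7/s1 MISS; vc=[5,9]

MISSES = 3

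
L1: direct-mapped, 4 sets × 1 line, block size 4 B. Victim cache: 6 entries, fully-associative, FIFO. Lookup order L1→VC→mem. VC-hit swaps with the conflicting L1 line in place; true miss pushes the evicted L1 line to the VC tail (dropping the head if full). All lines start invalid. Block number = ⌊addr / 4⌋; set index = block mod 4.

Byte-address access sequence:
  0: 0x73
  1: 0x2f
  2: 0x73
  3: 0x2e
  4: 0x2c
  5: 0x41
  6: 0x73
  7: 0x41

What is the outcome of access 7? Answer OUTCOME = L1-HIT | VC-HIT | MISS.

OUTCOME = VC-HIT

  [0] addr=0x73 blk=28 s=0: MISS | VC []
  [1] addr=0x2f blk=11 s=3: MISS | VC []
  [2] addr=0x73 blk=28 s=0: L1-HIT | VC []
  [3] addr=0x2e blk=11 s=3: L1-HIT | VC []
  [4] addr=0x2c blk=11 s=3: L1-HIT | VC []
  [5] addr=0x41 blk=16 s=0: MISS | VC [28]
  [6] addr=0x73 blk=28 s=0: VC-HIT | VC [16]
  [7] addr=0x41 blk=16 s=0: VC-HIT | VC [28]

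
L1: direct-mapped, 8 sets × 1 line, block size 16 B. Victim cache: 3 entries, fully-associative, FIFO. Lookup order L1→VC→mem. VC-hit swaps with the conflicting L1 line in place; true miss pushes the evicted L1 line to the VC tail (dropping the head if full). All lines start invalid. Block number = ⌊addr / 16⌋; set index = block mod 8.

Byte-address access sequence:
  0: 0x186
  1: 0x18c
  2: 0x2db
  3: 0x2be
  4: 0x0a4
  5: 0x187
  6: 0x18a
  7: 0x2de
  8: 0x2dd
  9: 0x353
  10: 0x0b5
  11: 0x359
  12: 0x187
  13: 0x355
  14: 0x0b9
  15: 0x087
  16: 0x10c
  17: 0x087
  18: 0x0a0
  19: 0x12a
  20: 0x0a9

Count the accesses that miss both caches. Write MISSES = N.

MISSES = 9

0: 0x186 (blk 24, set 0) → MISS  vc=[]
1: 0x18c (blk 24, set 0) → L1-HIT  vc=[]
2: 0x2db (blk 45, set 5) → MISS  vc=[]
3: 0x2be (blk 43, set 3) → MISS  vc=[]
4: 0xa4 (blk 10, set 2) → MISS  vc=[]
5: 0x187 (blk 24, set 0) → L1-HIT  vc=[]
6: 0x18a (blk 24, set 0) → L1-HIT  vc=[]
7: 0x2de (blk 45, set 5) → L1-HIT  vc=[]
8: 0x2dd (blk 45, set 5) → L1-HIT  vc=[]
9: 0x353 (blk 53, set 5) → MISS  vc=[45]
10: 0xb5 (blk 11, set 3) → MISS  vc=[45, 43]
11: 0x359 (blk 53, set 5) → L1-HIT  vc=[45, 43]
12: 0x187 (blk 24, set 0) → L1-HIT  vc=[45, 43]
13: 0x355 (blk 53, set 5) → L1-HIT  vc=[45, 43]
14: 0xb9 (blk 11, set 3) → L1-HIT  vc=[45, 43]
15: 0x87 (blk 8, set 0) → MISS  vc=[45, 43, 24]
16: 0x10c (blk 16, set 0) → MISS  vc=[43, 24, 8]
17: 0x87 (blk 8, set 0) → VC-HIT  vc=[43, 24, 16]
18: 0xa0 (blk 10, set 2) → L1-HIT  vc=[43, 24, 16]
19: 0x12a (blk 18, set 2) → MISS  vc=[24, 16, 10]
20: 0xa9 (blk 10, set 2) → VC-HIT  vc=[24, 16, 18]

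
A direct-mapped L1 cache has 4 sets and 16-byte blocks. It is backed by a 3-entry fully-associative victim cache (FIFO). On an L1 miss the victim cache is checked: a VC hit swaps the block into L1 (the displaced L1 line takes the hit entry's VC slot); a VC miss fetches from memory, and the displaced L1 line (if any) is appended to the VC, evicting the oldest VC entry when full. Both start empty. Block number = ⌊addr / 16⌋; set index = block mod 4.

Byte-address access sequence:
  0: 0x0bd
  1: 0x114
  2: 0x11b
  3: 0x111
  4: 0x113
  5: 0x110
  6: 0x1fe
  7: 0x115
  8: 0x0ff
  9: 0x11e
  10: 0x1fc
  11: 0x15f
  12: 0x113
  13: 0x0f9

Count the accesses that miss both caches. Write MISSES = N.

MISSES = 5

#0 0xbd→b11/s3 MISS; vc=[]
#1 0x114→b17/s1 MISS; vc=[]
#2 0x11b→b17/s1 L1-HIT; vc=[]
#3 0x111→b17/s1 L1-HIT; vc=[]
#4 0x113→b17/s1 L1-HIT; vc=[]
#5 0x110→b17/s1 L1-HIT; vc=[]
#6 0x1fe→b31/s3 MISS; vc=[11]
#7 0x115→b17/s1 L1-HIT; vc=[11]
#8 0xff→b15/s3 MISS; vc=[11,31]
#9 0x11e→b17/s1 L1-HIT; vc=[11,31]
#10 0x1fc→b31/s3 VC-HIT; vc=[11,15]
#11 0x15f→b21/s1 MISS; vc=[11,15,17]
#12 0x113→b17/s1 VC-HIT; vc=[11,15,21]
#13 0xf9→b15/s3 VC-HIT; vc=[11,31,21]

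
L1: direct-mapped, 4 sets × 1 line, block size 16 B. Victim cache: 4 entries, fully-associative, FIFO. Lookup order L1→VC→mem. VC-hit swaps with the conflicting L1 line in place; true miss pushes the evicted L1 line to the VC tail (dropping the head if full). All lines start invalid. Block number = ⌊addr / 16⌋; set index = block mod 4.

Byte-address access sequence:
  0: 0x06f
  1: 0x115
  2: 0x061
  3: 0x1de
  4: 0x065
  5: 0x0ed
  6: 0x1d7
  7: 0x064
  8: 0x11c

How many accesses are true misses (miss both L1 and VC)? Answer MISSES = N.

0: 0x6f (blk 6, set 2) → MISS  vc=[]
1: 0x115 (blk 17, set 1) → MISS  vc=[]
2: 0x61 (blk 6, set 2) → L1-HIT  vc=[]
3: 0x1de (blk 29, set 1) → MISS  vc=[17]
4: 0x65 (blk 6, set 2) → L1-HIT  vc=[17]
5: 0xed (blk 14, set 2) → MISS  vc=[17, 6]
6: 0x1d7 (blk 29, set 1) → L1-HIT  vc=[17, 6]
7: 0x64 (blk 6, set 2) → VC-HIT  vc=[17, 14]
8: 0x11c (blk 17, set 1) → VC-HIT  vc=[29, 14]

MISSES = 4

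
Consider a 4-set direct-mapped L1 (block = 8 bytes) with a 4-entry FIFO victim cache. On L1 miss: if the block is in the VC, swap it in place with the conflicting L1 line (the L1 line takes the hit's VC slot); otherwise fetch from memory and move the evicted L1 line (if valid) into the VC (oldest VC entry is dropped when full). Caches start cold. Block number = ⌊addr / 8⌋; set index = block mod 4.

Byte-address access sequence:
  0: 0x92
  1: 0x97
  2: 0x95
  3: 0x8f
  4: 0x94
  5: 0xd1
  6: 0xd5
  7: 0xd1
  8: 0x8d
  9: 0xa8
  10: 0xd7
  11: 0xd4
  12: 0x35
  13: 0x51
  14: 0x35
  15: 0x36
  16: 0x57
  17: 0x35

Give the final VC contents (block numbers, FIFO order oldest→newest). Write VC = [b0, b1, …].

VC = [18, 17, 26, 10]

0: 0x92 (blk 18, set 2) → MISS  vc=[]
1: 0x97 (blk 18, set 2) → L1-HIT  vc=[]
2: 0x95 (blk 18, set 2) → L1-HIT  vc=[]
3: 0x8f (blk 17, set 1) → MISS  vc=[]
4: 0x94 (blk 18, set 2) → L1-HIT  vc=[]
5: 0xd1 (blk 26, set 2) → MISS  vc=[18]
6: 0xd5 (blk 26, set 2) → L1-HIT  vc=[18]
7: 0xd1 (blk 26, set 2) → L1-HIT  vc=[18]
8: 0x8d (blk 17, set 1) → L1-HIT  vc=[18]
9: 0xa8 (blk 21, set 1) → MISS  vc=[18, 17]
10: 0xd7 (blk 26, set 2) → L1-HIT  vc=[18, 17]
11: 0xd4 (blk 26, set 2) → L1-HIT  vc=[18, 17]
12: 0x35 (blk 6, set 2) → MISS  vc=[18, 17, 26]
13: 0x51 (blk 10, set 2) → MISS  vc=[18, 17, 26, 6]
14: 0x35 (blk 6, set 2) → VC-HIT  vc=[18, 17, 26, 10]
15: 0x36 (blk 6, set 2) → L1-HIT  vc=[18, 17, 26, 10]
16: 0x57 (blk 10, set 2) → VC-HIT  vc=[18, 17, 26, 6]
17: 0x35 (blk 6, set 2) → VC-HIT  vc=[18, 17, 26, 10]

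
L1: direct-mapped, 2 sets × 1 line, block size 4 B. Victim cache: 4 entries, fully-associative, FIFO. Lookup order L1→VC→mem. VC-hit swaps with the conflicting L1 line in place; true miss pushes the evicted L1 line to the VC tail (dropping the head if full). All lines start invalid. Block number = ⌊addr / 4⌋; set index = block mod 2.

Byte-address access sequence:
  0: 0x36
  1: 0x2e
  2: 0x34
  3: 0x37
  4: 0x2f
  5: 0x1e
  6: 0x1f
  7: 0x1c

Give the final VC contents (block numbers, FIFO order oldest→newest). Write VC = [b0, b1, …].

0: 0x36 (blk 13, set 1) → MISS  vc=[]
1: 0x2e (blk 11, set 1) → MISS  vc=[13]
2: 0x34 (blk 13, set 1) → VC-HIT  vc=[11]
3: 0x37 (blk 13, set 1) → L1-HIT  vc=[11]
4: 0x2f (blk 11, set 1) → VC-HIT  vc=[13]
5: 0x1e (blk 7, set 1) → MISS  vc=[13, 11]
6: 0x1f (blk 7, set 1) → L1-HIT  vc=[13, 11]
7: 0x1c (blk 7, set 1) → L1-HIT  vc=[13, 11]

VC = [13, 11]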